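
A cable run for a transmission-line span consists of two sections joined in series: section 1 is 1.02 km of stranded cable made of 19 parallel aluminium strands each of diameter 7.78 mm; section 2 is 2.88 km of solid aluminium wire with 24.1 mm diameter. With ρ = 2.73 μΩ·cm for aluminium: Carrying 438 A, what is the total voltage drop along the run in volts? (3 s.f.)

ρ = 2.73 μΩ·cm = 2.73×10^-8 Ω·m
Section 1: A_strand = π(3.8900e-03)² = 4.754e-05 m²; R₁ = ρL/(N·A_s) = (2.73×10^-8)(1020)/(19×4.754e-05) = 0.03083 Ω
Section 2: A = π(d/2)² = π(1.2050e-02 m)² = 4.562e-04 m²
R₂ = (2.73×10^-8)(2880)/(4.562e-04) = 0.1724 Ω
R = R₁ + R₂ = 0.2032 Ω
V = IR = 438 × 0.2032 = 89.0 V

89.0 V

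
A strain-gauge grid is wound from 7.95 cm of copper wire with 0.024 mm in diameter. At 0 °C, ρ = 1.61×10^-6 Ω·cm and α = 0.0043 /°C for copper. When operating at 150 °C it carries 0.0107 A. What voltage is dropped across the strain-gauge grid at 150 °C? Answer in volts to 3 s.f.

ρ = 1.61×10^-6 Ω·cm = 1.61×10^-8 Ω·m
A = π(d/2)² = π(1.2000e-05 m)² = 4.524e-10 m²
R₍0₎ = ρL/A = (1.61×10^-8)(0.0795)/(4.524e-10) = 2.829 Ω
R₍150₎ = R₍0₎(1 + αΔT) = 2.829 × (1 + 0.0043×150) = 4.654 Ω
V = IR = 0.0107 × 4.654 = 0.0498 V

0.0498 V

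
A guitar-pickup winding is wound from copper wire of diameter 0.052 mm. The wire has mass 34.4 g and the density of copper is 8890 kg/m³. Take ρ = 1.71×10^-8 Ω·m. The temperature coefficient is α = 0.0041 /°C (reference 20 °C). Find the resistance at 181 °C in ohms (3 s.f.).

24400 Ω

A = π(d/2)² = π(2.6000e-05 m)² = 2.1237e-09 m²
L = m/(density·A) = 0.0344/(8890×2.1237e-09) = 1822 m
R = ρL/A = (1.71×10^-8)(1822)/(2.1237e-09) = 14670 Ω
R(181 °C) = 14670 × (1 + 0.0041×161) = 24400 Ω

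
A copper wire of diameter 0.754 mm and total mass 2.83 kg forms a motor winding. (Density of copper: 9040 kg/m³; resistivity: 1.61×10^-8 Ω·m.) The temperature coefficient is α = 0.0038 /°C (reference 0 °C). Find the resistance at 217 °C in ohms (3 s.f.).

46.1 Ω

A = π(d/2)² = π(3.7700e-04 m)² = 4.4651e-07 m²
L = m/(density·A) = 2.83/(9040×4.4651e-07) = 701.1 m
R = ρL/A = (1.61×10^-8)(701.1)/(4.4651e-07) = 25.28 Ω
R(217 °C) = 25.28 × (1 + 0.0038×217) = 46.1 Ω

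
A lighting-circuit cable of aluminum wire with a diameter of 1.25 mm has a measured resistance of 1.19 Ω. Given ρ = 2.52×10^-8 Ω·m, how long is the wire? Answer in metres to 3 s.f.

58.0 m

A = π(d/2)² = π(6.2500e-04 m)² = 1.227e-06 m²
L = RA/ρ = (1.19)(1.227e-06)/(2.52×10^-8) = 58.0 m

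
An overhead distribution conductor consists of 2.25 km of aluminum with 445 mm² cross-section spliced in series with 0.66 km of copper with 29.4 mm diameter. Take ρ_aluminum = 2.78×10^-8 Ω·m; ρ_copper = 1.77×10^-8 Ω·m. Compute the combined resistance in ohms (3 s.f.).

Segment 1: A = 445 mm² = 4.450e-04 m²
R₁ = ρL/A = (2.78×10^-8)(2250)/(4.450e-04) = 0.1406 Ω
Segment 2: A = π(d/2)² = π(1.4700e-02 m)² = 6.789e-04 m²
R₂ = (1.77×10^-8)(660)/(6.789e-04) = 0.01721 Ω
R = R₁ + R₂ = 0.158 Ω

0.158 Ω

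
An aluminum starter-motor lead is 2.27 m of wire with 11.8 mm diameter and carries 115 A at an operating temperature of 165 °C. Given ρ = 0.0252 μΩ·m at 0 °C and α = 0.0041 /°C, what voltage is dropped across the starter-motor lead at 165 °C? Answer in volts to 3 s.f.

0.101 V

ρ = 0.0252 μΩ·m = 2.52×10^-8 Ω·m
A = π(d/2)² = π(5.9000e-03 m)² = 1.094e-04 m²
R₍0₎ = ρL/A = (2.52×10^-8)(2.27)/(1.094e-04) = 5.231×10^-4 Ω
R₍165₎ = R₍0₎(1 + αΔT) = 5.231×10^-4 × (1 + 0.0041×165) = 8.770×10^-4 Ω
V = IR = 115 × 8.770×10^-4 = 0.101 V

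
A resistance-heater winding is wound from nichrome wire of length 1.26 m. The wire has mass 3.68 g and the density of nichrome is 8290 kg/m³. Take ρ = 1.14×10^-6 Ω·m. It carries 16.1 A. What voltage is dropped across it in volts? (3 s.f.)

A = m/(density·L) = 0.00368/(8290×1.26) = 3.5231e-07 m²
R = ρL/A = (1.14×10^-6)(1.26)/(3.5231e-07) = 4.077 Ω
V = IR = 16.1 × 4.077 = 65.6 V

65.6 V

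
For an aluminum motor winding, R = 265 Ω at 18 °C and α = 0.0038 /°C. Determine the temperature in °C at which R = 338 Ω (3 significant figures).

90.5 °C

R = R₀(1 + α(T − T₀)) ⇒ T = T₀ + (R/R₀ − 1)/α
T = 18 + (338/265 − 1)/0.0038 = 18 + (0.2755)/0.0038 = 90.5 °C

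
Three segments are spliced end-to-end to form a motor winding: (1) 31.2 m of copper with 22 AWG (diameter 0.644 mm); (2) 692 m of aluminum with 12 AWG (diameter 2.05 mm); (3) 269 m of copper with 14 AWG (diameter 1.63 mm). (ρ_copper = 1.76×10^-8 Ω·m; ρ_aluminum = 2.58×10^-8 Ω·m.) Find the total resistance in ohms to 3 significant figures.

Seg 1: A = π(0.644/2 mm)² = π(3.2200e-04 m)² = 3.257e-07 m²
R_1 = (1.76×10^-8)(31.2)/(3.257e-07) = 1.686 Ω
Seg 2: A = π(2.05/2 mm)² = π(1.0250e-03 m)² = 3.301e-06 m²
R_2 = (2.58×10^-8)(692)/(3.301e-06) = 5.409 Ω
Seg 3: A = π(1.63/2 mm)² = π(8.1500e-04 m)² = 2.087e-06 m²
R_3 = (1.76×10^-8)(269)/(2.087e-06) = 2.269 Ω
R_total = R_1 + R_2 + R_3 = 9.36 Ω

9.36 Ω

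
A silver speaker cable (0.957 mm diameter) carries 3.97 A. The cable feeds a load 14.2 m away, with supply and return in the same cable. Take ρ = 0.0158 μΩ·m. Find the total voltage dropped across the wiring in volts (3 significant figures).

2.48 V

ρ = 0.0158 μΩ·m = 1.58×10^-8 Ω·m
A = π(d/2)² = π(4.7850e-04 m)² = 7.193e-07 m²
Total conductor length (both ways) L = 2 × 14.2 = 28.4 m
R = ρL/A = (1.58×10^-8)(28.4)/(7.193e-07) = 0.6238 Ω
V = IR = 3.97 × 0.6238 = 2.48 V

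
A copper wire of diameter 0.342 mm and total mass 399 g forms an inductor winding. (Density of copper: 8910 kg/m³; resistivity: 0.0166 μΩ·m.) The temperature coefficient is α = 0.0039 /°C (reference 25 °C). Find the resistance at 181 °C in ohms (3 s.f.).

142 Ω

ρ = 0.0166 μΩ·m = 1.66×10^-8 Ω·m
A = π(d/2)² = π(1.7100e-04 m)² = 9.1863e-08 m²
L = m/(density·A) = 0.399/(8910×9.1863e-08) = 487.5 m
R = ρL/A = (1.66×10^-8)(487.5)/(9.1863e-08) = 88.09 Ω
R(181 °C) = 88.09 × (1 + 0.0039×156) = 142 Ω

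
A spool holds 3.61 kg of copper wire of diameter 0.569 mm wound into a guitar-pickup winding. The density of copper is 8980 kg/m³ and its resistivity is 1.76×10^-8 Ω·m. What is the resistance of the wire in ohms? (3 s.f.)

A = π(d/2)² = π(2.8450e-04 m)² = 2.5428e-07 m²
L = m/(density·A) = 3.61/(8980×2.5428e-07) = 1581 m
R = ρL/A = (1.76×10^-8)(1581)/(2.5428e-07) = 109 Ω

109 Ω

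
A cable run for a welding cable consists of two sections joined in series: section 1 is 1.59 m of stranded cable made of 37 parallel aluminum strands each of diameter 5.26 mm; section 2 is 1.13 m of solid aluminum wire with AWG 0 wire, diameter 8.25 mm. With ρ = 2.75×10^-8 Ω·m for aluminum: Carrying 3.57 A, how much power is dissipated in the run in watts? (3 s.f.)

Section 1: A_strand = π(2.6300e-03)² = 2.173e-05 m²; R₁ = ρL/(N·A_s) = (2.75×10^-8)(1.59)/(37×2.173e-05) = 5.438×10^-5 Ω
Section 2: A = π(8.25/2 mm)² = π(4.1250e-03 m)² = 5.346e-05 m²
R₂ = (2.75×10^-8)(1.13)/(5.346e-05) = 5.813×10^-4 Ω
R = R₁ + R₂ = 6.357×10^-4 Ω
P = I²R = (3.57)² × 6.357×10^-4 = 0.00810 W

0.00810 W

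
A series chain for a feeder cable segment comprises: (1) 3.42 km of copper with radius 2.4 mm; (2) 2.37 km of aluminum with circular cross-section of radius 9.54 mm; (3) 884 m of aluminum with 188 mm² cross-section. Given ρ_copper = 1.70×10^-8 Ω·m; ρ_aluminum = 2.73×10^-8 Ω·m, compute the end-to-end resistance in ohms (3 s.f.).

Seg 1: A = πr² = π(2.4000e-03 m)² = 1.810e-05 m²
R_1 = (1.70×10^-8)(3420)/(1.810e-05) = 3.213 Ω
Seg 2: A = πr² = π(9.5400e-03 m)² = 2.859e-04 m²
R_2 = (2.73×10^-8)(2370)/(2.859e-04) = 0.2263 Ω
Seg 3: A = 188 mm² = 1.880e-04 m²
R_3 = (2.73×10^-8)(884)/(1.880e-04) = 0.1284 Ω
R_total = R_1 + R_2 + R_3 = 3.57 Ω

3.57 Ω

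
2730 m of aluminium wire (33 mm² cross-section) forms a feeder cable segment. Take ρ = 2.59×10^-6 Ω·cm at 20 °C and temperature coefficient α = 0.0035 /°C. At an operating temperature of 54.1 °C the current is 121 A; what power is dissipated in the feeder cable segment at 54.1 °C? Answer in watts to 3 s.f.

ρ = 2.59×10^-6 Ω·cm = 2.59×10^-8 Ω·m
A = 33 mm² = 3.300e-05 m²
R₍20₎ = ρL/A = (2.59×10^-8)(2730)/(3.300e-05) = 2.143 Ω
R₍54.1₎ = R₍20₎(1 + αΔT) = 2.143 × (1 + 0.0035×34.1) = 2.398 Ω
P = I²R = (121)² × 2.398 = 35100 W

35100 W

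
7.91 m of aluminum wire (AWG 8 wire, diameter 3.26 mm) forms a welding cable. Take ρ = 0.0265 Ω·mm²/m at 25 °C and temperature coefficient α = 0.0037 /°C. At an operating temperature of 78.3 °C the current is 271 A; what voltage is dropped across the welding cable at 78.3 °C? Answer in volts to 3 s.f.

ρ = 0.0265 Ω·mm²/m = 2.65×10^-8 Ω·m
A = π(3.26/2 mm)² = π(1.6300e-03 m)² = 8.347e-06 m²
R₍25₎ = ρL/A = (2.65×10^-8)(7.91)/(8.347e-06) = 0.02511 Ω
R₍78.3₎ = R₍25₎(1 + αΔT) = 0.02511 × (1 + 0.0037×53.3) = 0.03007 Ω
V = IR = 271 × 0.03007 = 8.15 V

8.15 V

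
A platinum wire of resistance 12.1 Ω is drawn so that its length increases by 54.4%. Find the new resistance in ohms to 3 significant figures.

k = 1 + 54.4/100 = 1.544; volume constant ⇒ A' = A/k, so R' = k²R.
R' = 2.384 × 12.1 = 28.8 Ω

28.8 Ω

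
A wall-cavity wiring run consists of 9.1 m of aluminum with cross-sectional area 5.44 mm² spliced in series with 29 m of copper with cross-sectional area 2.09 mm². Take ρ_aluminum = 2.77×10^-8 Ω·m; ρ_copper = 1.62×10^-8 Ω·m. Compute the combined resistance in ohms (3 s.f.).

Segment 1: A = 5.44 mm² = 5.440e-06 m²
R₁ = ρL/A = (2.77×10^-8)(9.1)/(5.440e-06) = 0.04634 Ω
Segment 2: A = 2.09 mm² = 2.090e-06 m²
R₂ = (1.62×10^-8)(29)/(2.090e-06) = 0.2248 Ω
R = R₁ + R₂ = 0.271 Ω

0.271 Ω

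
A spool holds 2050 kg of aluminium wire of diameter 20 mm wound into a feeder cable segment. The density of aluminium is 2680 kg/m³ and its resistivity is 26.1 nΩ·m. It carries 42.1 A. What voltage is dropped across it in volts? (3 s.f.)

ρ = 26.1 nΩ·m = 2.61×10^-8 Ω·m
A = π(d/2)² = π(1.0000e-02 m)² = 3.1416e-04 m²
L = m/(density·A) = 2050/(2680×3.1416e-04) = 2435 m
R = ρL/A = (2.61×10^-8)(2435)/(3.1416e-04) = 0.2023 Ω
V = IR = 42.1 × 0.2023 = 8.52 V

8.52 V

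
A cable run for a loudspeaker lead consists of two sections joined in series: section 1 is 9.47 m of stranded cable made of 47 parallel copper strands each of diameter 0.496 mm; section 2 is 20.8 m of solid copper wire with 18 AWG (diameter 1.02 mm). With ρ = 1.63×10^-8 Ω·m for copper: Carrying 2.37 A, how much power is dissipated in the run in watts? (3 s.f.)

Section 1: A_strand = π(2.4800e-04)² = 1.932e-07 m²; R₁ = ρL/(N·A_s) = (1.63×10^-8)(9.47)/(47×1.932e-07) = 0.017 Ω
Section 2: A = π(1.02/2 mm)² = π(5.1000e-04 m)² = 8.171e-07 m²
R₂ = (1.63×10^-8)(20.8)/(8.171e-07) = 0.4149 Ω
R = R₁ + R₂ = 0.4319 Ω
P = I²R = (2.37)² × 0.4319 = 2.43 W

2.43 W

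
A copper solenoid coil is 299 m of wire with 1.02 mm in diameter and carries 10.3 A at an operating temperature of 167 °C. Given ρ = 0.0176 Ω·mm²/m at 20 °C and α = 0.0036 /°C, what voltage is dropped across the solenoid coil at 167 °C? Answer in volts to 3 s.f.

101 V

ρ = 0.0176 Ω·mm²/m = 1.76×10^-8 Ω·m
A = π(d/2)² = π(5.1000e-04 m)² = 8.171e-07 m²
R₍20₎ = ρL/A = (1.76×10^-8)(299)/(8.171e-07) = 6.44 Ω
R₍167₎ = R₍20₎(1 + αΔT) = 6.44 × (1 + 0.0036×147) = 9.848 Ω
V = IR = 10.3 × 9.848 = 101 V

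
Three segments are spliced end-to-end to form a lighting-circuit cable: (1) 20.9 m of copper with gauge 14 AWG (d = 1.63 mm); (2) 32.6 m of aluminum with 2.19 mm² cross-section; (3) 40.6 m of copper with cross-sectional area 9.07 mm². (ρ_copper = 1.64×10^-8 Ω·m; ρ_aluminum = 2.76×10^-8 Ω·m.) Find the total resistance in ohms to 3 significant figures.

Seg 1: A = π(1.63/2 mm)² = π(8.1500e-04 m)² = 2.087e-06 m²
R_1 = (1.64×10^-8)(20.9)/(2.087e-06) = 0.1643 Ω
Seg 2: A = 2.19 mm² = 2.190e-06 m²
R_2 = (2.76×10^-8)(32.6)/(2.190e-06) = 0.4108 Ω
Seg 3: A = 9.07 mm² = 9.070e-06 m²
R_3 = (1.64×10^-8)(40.6)/(9.070e-06) = 0.07341 Ω
R_total = R_1 + R_2 + R_3 = 0.649 Ω

0.649 Ω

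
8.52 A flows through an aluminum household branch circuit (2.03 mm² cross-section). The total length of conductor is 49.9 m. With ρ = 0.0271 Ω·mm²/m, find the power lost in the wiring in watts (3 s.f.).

ρ = 0.0271 Ω·mm²/m = 2.71×10^-8 Ω·m
A = 2.03 mm² = 2.030e-06 m²
R = ρL/A = (2.71×10^-8)(49.9)/(2.030e-06) = 0.6662 Ω
P = I²R = (8.52)² × 0.6662 = 48.4 W

48.4 W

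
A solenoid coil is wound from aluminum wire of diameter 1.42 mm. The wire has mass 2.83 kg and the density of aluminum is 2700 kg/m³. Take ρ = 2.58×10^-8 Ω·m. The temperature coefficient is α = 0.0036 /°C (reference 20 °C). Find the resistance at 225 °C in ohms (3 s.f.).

A = π(d/2)² = π(7.1000e-04 m)² = 1.5837e-06 m²
L = m/(density·A) = 2.83/(2700×1.5837e-06) = 661.8 m
R = ρL/A = (2.58×10^-8)(661.8)/(1.5837e-06) = 10.78 Ω
R(225 °C) = 10.78 × (1 + 0.0036×205) = 18.7 Ω

18.7 Ω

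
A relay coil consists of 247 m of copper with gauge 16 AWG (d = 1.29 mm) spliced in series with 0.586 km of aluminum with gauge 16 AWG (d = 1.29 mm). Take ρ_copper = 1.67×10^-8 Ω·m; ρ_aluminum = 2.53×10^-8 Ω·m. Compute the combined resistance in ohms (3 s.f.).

14.5 Ω

Segment 1: A = π(1.29/2 mm)² = π(6.4500e-04 m)² = 1.307e-06 m²
R₁ = ρL/A = (1.67×10^-8)(247)/(1.307e-06) = 3.156 Ω
R₂ = (2.53×10^-8)(586)/(1.307e-06) = 11.34 Ω
R = R₁ + R₂ = 14.5 Ω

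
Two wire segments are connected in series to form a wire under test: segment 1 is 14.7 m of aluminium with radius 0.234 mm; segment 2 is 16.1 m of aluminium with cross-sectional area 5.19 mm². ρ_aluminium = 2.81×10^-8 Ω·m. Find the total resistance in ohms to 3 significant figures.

Segment 1: A = πr² = π(2.3400e-04 m)² = 1.720e-07 m²
R₁ = ρL/A = (2.81×10^-8)(14.7)/(1.720e-07) = 2.401 Ω
Segment 2: A = 5.19 mm² = 5.190e-06 m²
R₂ = (2.81×10^-8)(16.1)/(5.190e-06) = 0.08717 Ω
R = R₁ + R₂ = 2.49 Ω

2.49 Ω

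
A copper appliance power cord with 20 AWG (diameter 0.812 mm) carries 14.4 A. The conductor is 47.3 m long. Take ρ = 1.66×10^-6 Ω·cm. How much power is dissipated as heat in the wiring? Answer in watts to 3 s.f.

314 W

ρ = 1.66×10^-6 Ω·cm = 1.66×10^-8 Ω·m
A = π(0.812/2 mm)² = π(4.0600e-04 m)² = 5.178e-07 m²
R = ρL/A = (1.66×10^-8)(47.3)/(5.178e-07) = 1.516 Ω
P = I²R = (14.4)² × 1.516 = 314 W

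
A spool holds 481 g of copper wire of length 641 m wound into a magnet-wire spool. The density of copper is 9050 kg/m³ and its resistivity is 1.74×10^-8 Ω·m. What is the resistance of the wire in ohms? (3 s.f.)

A = m/(density·L) = 0.481/(9050×641) = 8.2916e-08 m²
R = ρL/A = (1.74×10^-8)(641)/(8.2916e-08) = 135 Ω

135 Ω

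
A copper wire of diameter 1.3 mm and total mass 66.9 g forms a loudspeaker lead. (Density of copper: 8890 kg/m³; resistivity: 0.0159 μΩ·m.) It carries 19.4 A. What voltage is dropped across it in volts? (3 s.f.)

1.32 V

ρ = 0.0159 μΩ·m = 1.59×10^-8 Ω·m
A = π(d/2)² = π(6.5000e-04 m)² = 1.3273e-06 m²
L = m/(density·A) = 0.0669/(8890×1.3273e-06) = 5.67 m
R = ρL/A = (1.59×10^-8)(5.67)/(1.3273e-06) = 0.06792 Ω
V = IR = 19.4 × 0.06792 = 1.32 V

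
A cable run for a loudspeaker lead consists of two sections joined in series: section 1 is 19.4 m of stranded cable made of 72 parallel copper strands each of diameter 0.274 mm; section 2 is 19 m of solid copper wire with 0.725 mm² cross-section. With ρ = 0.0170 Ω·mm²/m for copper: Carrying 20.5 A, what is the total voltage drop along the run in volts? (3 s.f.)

10.7 V

ρ = 0.0170 Ω·mm²/m = 1.70×10^-8 Ω·m
Section 1: A_strand = π(1.3700e-04)² = 5.896e-08 m²; R₁ = ρL/(N·A_s) = (1.70×10^-8)(19.4)/(72×5.896e-08) = 0.07768 Ω
Section 2: A = 0.725 mm² = 7.250e-07 m²
R₂ = (1.70×10^-8)(19)/(7.250e-07) = 0.4455 Ω
R = R₁ + R₂ = 0.5232 Ω
V = IR = 20.5 × 0.5232 = 10.7 V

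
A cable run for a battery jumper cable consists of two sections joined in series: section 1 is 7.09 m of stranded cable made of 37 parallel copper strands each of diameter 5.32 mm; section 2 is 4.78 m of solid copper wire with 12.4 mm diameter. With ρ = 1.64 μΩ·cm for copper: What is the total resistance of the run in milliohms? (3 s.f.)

0.791 mΩ

ρ = 1.64 μΩ·cm = 1.64×10^-8 Ω·m
Section 1: A_strand = π(2.6600e-03)² = 2.223e-05 m²; R₁ = ρL/(N·A_s) = (1.64×10^-8)(7.09)/(37×2.223e-05) = 1.414×10^-4 Ω
Section 2: A = π(d/2)² = π(6.2000e-03 m)² = 1.208e-04 m²
R₂ = (1.64×10^-8)(4.78)/(1.208e-04) = 6.491×10^-4 Ω
R = R₁ + R₂ = 0.791 mΩ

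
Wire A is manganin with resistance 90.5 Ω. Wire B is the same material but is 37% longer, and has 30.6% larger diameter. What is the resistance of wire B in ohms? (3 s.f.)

72.7 Ω

R ∝ L/d², so R_B/R_A = (1 + 37/100) × (1 + 30.6/100)⁻²
= 1.37 × 0.5863 = 0.8032
R_B = 0.8032 × 90.5 = 72.7 Ω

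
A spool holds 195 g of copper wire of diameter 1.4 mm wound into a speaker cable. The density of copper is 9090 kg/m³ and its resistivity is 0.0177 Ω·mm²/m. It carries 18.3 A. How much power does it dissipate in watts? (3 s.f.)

ρ = 0.0177 Ω·mm²/m = 1.77×10^-8 Ω·m
A = π(d/2)² = π(7.0000e-04 m)² = 1.5394e-06 m²
L = m/(density·A) = 0.195/(9090×1.5394e-06) = 13.94 m
R = ρL/A = (1.77×10^-8)(13.94)/(1.5394e-06) = 0.1602 Ω
P = I²R = (18.3)² × 0.1602 = 53.7 W

53.7 W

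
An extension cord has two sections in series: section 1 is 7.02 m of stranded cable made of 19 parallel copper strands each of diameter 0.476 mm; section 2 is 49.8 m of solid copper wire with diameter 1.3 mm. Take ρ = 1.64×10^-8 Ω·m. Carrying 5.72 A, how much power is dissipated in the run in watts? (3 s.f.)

Section 1: A_strand = π(2.3800e-04)² = 1.780e-07 m²; R₁ = ρL/(N·A_s) = (1.64×10^-8)(7.02)/(19×1.780e-07) = 0.03405 Ω
Section 2: A = π(d/2)² = π(6.5000e-04 m)² = 1.327e-06 m²
R₂ = (1.64×10^-8)(49.8)/(1.327e-06) = 0.6153 Ω
R = R₁ + R₂ = 0.6494 Ω
P = I²R = (5.72)² × 0.6494 = 21.2 W

21.2 W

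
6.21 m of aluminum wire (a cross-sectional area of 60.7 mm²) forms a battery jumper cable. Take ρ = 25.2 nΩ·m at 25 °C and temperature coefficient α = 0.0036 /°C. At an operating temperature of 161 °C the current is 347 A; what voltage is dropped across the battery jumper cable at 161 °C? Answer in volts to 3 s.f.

ρ = 25.2 nΩ·m = 2.52×10^-8 Ω·m
A = 60.7 mm² = 6.070e-05 m²
R₍25₎ = ρL/A = (2.52×10^-8)(6.21)/(6.070e-05) = 0.002578 Ω
R₍161₎ = R₍25₎(1 + αΔT) = 0.002578 × (1 + 0.0036×136) = 0.00384 Ω
V = IR = 347 × 0.00384 = 1.33 V

1.33 V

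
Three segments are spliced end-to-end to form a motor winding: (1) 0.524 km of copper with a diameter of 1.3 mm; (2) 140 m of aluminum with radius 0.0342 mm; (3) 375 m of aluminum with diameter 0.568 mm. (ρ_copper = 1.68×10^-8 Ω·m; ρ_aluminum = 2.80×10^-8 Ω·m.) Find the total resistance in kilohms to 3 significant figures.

Seg 1: A = π(d/2)² = π(6.5000e-04 m)² = 1.327e-06 m²
R_1 = (1.68×10^-8)(524)/(1.327e-06) = 6.632 Ω
Seg 2: A = πr² = π(3.4200e-05 m)² = 3.675e-09 m²
R_2 = (2.80×10^-8)(140)/(3.675e-09) = 1067 Ω
Seg 3: A = π(d/2)² = π(2.8400e-04 m)² = 2.534e-07 m²
R_3 = (2.80×10^-8)(375)/(2.534e-07) = 41.44 Ω
R_total = R_1 + R_2 + R_3 = 1.11 kΩ

1.11 kΩ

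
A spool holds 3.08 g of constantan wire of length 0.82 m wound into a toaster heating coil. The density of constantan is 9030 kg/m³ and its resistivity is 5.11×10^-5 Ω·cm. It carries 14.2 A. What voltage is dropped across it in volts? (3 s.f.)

14.3 V

ρ = 5.11×10^-5 Ω·cm = 5.11×10^-7 Ω·m
A = m/(density·L) = 0.00308/(9030×0.82) = 4.1596e-07 m²
R = ρL/A = (5.11×10^-7)(0.82)/(4.1596e-07) = 1.007 Ω
V = IR = 14.2 × 1.007 = 14.3 V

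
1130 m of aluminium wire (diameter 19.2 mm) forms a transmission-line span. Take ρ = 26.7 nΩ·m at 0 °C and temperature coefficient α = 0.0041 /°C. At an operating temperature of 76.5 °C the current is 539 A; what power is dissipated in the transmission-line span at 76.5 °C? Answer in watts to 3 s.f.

39800 W

ρ = 26.7 nΩ·m = 2.67×10^-8 Ω·m
A = π(d/2)² = π(9.6000e-03 m)² = 2.895e-04 m²
R₍0₎ = ρL/A = (2.67×10^-8)(1130)/(2.895e-04) = 0.1042 Ω
R₍76.5₎ = R₍0₎(1 + αΔT) = 0.1042 × (1 + 0.0041×76.5) = 0.1369 Ω
P = I²R = (539)² × 0.1369 = 39800 W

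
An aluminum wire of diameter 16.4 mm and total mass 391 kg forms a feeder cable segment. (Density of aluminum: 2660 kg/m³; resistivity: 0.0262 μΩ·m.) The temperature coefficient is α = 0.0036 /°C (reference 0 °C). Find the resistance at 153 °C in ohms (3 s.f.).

ρ = 0.0262 μΩ·m = 2.62×10^-8 Ω·m
A = π(d/2)² = π(8.2000e-03 m)² = 2.1124e-04 m²
L = m/(density·A) = 391/(2660×2.1124e-04) = 695.9 m
R = ρL/A = (2.62×10^-8)(695.9)/(2.1124e-04) = 0.08631 Ω
R(153 °C) = 0.08631 × (1 + 0.0036×153) = 0.134 Ω

0.134 Ω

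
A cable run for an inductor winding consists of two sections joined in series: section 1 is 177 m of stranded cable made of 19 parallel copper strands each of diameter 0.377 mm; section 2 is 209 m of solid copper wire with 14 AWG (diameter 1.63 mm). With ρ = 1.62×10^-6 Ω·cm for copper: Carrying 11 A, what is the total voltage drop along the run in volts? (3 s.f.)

ρ = 1.62×10^-6 Ω·cm = 1.62×10^-8 Ω·m
Section 1: A_strand = π(1.8850e-04)² = 1.116e-07 m²; R₁ = ρL/(N·A_s) = (1.62×10^-8)(177)/(19×1.116e-07) = 1.352 Ω
Section 2: A = π(1.63/2 mm)² = π(8.1500e-04 m)² = 2.087e-06 m²
R₂ = (1.62×10^-8)(209)/(2.087e-06) = 1.623 Ω
R = R₁ + R₂ = 2.974 Ω
V = IR = 11 × 2.974 = 32.7 V

32.7 V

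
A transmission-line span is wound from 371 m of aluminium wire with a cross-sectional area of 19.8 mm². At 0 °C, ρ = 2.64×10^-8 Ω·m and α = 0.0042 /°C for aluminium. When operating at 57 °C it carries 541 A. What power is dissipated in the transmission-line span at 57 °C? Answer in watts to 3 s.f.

A = 19.8 mm² = 1.980e-05 m²
R₍0₎ = ρL/A = (2.64×10^-8)(371)/(1.980e-05) = 0.4947 Ω
R₍57₎ = R₍0₎(1 + αΔT) = 0.4947 × (1 + 0.0042×57) = 0.6131 Ω
P = I²R = (541)² × 0.6131 = 1.79×10^5 W

1.79×10^5 W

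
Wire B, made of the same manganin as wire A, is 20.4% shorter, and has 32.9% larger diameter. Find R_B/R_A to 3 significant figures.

R ∝ L/d², so R_B/R_A = (1 − 20.4/100) × (1 + 32.9/100)⁻²
= 0.796 × 0.5662 = 0.451

0.451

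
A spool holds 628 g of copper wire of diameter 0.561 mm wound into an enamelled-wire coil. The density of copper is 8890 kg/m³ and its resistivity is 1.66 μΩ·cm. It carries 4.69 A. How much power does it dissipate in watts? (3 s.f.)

ρ = 1.66 μΩ·cm = 1.66×10^-8 Ω·m
A = π(d/2)² = π(2.8050e-04 m)² = 2.4718e-07 m²
L = m/(density·A) = 0.628/(8890×2.4718e-07) = 285.8 m
R = ρL/A = (1.66×10^-8)(285.8)/(2.4718e-07) = 19.19 Ω
P = I²R = (4.69)² × 19.19 = 422 W

422 W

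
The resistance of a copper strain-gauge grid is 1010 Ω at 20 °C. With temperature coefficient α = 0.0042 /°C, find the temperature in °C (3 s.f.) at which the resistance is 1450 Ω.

124 °C

R = R₀(1 + α(T − T₀)) ⇒ T = T₀ + (R/R₀ − 1)/α
T = 20 + (1450/1010 − 1)/0.0042 = 20 + (0.4356)/0.0042 = 124 °C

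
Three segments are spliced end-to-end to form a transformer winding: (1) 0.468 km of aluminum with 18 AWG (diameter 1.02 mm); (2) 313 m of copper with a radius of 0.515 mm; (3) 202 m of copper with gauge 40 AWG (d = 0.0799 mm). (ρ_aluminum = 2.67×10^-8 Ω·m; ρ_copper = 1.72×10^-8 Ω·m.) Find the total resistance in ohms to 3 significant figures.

Seg 1: A = π(1.02/2 mm)² = π(5.1000e-04 m)² = 8.171e-07 m²
R_1 = (2.67×10^-8)(468)/(8.171e-07) = 15.29 Ω
Seg 2: A = πr² = π(5.1500e-04 m)² = 8.332e-07 m²
R_2 = (1.72×10^-8)(313)/(8.332e-07) = 6.461 Ω
Seg 3: A = π(0.0799/2 mm)² = π(3.9950e-05 m)² = 5.014e-09 m²
R_3 = (1.72×10^-8)(202)/(5.014e-09) = 692.9 Ω
R_total = R_1 + R_2 + R_3 = 715 Ω

715 Ω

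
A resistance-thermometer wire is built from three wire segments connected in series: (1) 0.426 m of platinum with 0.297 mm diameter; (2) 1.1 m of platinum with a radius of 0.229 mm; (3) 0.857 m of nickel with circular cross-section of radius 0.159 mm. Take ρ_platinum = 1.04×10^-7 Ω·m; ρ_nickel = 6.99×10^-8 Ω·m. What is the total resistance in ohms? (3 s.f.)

2.09 Ω

Seg 1: A = π(d/2)² = π(1.4850e-04 m)² = 6.928e-08 m²
R_1 = (1.04×10^-7)(0.426)/(6.928e-08) = 0.6395 Ω
Seg 2: A = πr² = π(2.2900e-04 m)² = 1.647e-07 m²
R_2 = (1.04×10^-7)(1.1)/(1.647e-07) = 0.6944 Ω
Seg 3: A = πr² = π(1.5900e-04 m)² = 7.942e-08 m²
R_3 = (6.99×10^-8)(0.857)/(7.942e-08) = 0.7542 Ω
R_total = R_1 + R_2 + R_3 = 2.09 Ω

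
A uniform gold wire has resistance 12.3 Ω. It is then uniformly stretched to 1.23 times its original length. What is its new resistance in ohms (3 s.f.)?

Volume constant ⇒ A' = A/k with k = 1.23. R' = ρ(kL)/(A/k) = k²R.
R' = 1.513 × 12.3 = 18.6 Ω

18.6 Ω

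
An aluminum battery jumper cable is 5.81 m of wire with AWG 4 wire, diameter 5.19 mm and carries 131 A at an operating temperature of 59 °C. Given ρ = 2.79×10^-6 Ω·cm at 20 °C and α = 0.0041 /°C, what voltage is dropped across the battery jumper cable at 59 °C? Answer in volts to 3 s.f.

ρ = 2.79×10^-6 Ω·cm = 2.79×10^-8 Ω·m
A = π(5.19/2 mm)² = π(2.5950e-03 m)² = 2.116e-05 m²
R₍20₎ = ρL/A = (2.79×10^-8)(5.81)/(2.116e-05) = 0.007662 Ω
R₍59₎ = R₍20₎(1 + αΔT) = 0.007662 × (1 + 0.0041×39) = 0.008887 Ω
V = IR = 131 × 0.008887 = 1.16 V

1.16 V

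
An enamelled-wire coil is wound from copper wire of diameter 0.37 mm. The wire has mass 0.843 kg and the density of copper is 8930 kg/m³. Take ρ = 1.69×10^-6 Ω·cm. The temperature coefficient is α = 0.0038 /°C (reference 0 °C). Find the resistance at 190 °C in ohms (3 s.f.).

238 Ω

ρ = 1.69×10^-6 Ω·cm = 1.69×10^-8 Ω·m
A = π(d/2)² = π(1.8500e-04 m)² = 1.0752e-07 m²
L = m/(density·A) = 0.843/(8930×1.0752e-07) = 878 m
R = ρL/A = (1.69×10^-8)(878)/(1.0752e-07) = 138 Ω
R(190 °C) = 138 × (1 + 0.0038×190) = 238 Ω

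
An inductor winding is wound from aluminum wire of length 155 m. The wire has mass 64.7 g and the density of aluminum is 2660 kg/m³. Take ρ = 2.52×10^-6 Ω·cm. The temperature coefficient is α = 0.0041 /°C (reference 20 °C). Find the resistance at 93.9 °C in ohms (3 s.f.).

ρ = 2.52×10^-6 Ω·cm = 2.52×10^-8 Ω·m
A = m/(density·L) = 0.0647/(2660×155) = 1.5692e-07 m²
R = ρL/A = (2.52×10^-8)(155)/(1.5692e-07) = 24.89 Ω
R(93.9 °C) = 24.89 × (1 + 0.0041×73.9) = 32.4 Ω

32.4 Ω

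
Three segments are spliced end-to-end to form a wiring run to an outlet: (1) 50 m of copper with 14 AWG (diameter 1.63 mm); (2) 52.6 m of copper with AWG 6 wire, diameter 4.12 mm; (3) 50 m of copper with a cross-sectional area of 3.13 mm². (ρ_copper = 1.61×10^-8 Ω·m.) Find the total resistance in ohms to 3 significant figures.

Seg 1: A = π(1.63/2 mm)² = π(8.1500e-04 m)² = 2.087e-06 m²
R_1 = (1.61×10^-8)(50)/(2.087e-06) = 0.3858 Ω
Seg 2: A = π(4.12/2 mm)² = π(2.0600e-03 m)² = 1.333e-05 m²
R_2 = (1.61×10^-8)(52.6)/(1.333e-05) = 0.06352 Ω
Seg 3: A = 3.13 mm² = 3.130e-06 m²
R_3 = (1.61×10^-8)(50)/(3.130e-06) = 0.2572 Ω
R_total = R_1 + R_2 + R_3 = 0.706 Ω

0.706 Ω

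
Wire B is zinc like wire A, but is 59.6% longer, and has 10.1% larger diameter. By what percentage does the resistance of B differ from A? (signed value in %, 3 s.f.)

31.7%

R ∝ L/d², so R_B/R_A = (1 + 59.6/100) × (1 + 10.1/100)⁻²
= 1.596 × 0.8249 = 1.317
(R_B − R_A)/R_A = 1.317 − 1 = 31.7%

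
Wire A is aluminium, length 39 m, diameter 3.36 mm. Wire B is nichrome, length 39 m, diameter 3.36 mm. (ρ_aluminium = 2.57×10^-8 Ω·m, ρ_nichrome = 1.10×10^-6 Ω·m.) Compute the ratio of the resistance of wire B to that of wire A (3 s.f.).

R ∝ ρL/d², so R_B/R_A = (ρ_B/ρ_A)
= (1.10×10^-6/2.57×10^-8) = 42.8

42.8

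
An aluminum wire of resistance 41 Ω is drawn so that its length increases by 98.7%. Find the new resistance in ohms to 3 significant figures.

k = 1 + 98.7/100 = 1.987; volume constant ⇒ A' = A/k, so R' = k²R.
R' = 3.948 × 41 = 162 Ω

162 Ω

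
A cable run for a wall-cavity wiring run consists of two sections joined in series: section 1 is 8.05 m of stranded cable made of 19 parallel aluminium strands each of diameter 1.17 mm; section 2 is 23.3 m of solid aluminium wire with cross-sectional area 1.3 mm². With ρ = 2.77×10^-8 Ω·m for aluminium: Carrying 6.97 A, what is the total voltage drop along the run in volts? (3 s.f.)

Section 1: A_strand = π(5.8500e-04)² = 1.075e-06 m²; R₁ = ρL/(N·A_s) = (2.77×10^-8)(8.05)/(19×1.075e-06) = 0.01092 Ω
Section 2: A = 1.3 mm² = 1.300e-06 m²
R₂ = (2.77×10^-8)(23.3)/(1.300e-06) = 0.4965 Ω
R = R₁ + R₂ = 0.5074 Ω
V = IR = 6.97 × 0.5074 = 3.54 V

3.54 V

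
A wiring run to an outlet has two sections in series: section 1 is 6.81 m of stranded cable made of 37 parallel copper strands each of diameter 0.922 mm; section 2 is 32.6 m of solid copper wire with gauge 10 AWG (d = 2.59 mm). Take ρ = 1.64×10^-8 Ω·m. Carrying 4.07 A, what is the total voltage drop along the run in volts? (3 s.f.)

Section 1: A_strand = π(4.6100e-04)² = 6.677e-07 m²; R₁ = ρL/(N·A_s) = (1.64×10^-8)(6.81)/(37×6.677e-07) = 0.004521 Ω
Section 2: A = π(2.59/2 mm)² = π(1.2950e-03 m)² = 5.269e-06 m²
R₂ = (1.64×10^-8)(32.6)/(5.269e-06) = 0.1015 Ω
R = R₁ + R₂ = 0.106 Ω
V = IR = 4.07 × 0.106 = 0.431 V

0.431 V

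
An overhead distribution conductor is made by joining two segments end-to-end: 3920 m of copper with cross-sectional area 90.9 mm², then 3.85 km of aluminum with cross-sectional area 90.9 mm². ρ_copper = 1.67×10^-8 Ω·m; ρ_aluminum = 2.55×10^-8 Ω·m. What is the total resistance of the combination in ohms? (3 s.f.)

1.80 Ω

Segment 1: A = 90.9 mm² = 9.090e-05 m²
R₁ = ρL/A = (1.67×10^-8)(3920)/(9.090e-05) = 0.7202 Ω
R₂ = (2.55×10^-8)(3850)/(9.090e-05) = 1.08 Ω
R = R₁ + R₂ = 1.80 Ω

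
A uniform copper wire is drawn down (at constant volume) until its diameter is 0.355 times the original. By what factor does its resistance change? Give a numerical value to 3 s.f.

Volume constant ⇒ L' = L/r² with r = 0.355. R' = ρL'/A' = ρ(L/r²)/(πr²d₀²/4) = R/r⁴.
Factor = 63.0

63.0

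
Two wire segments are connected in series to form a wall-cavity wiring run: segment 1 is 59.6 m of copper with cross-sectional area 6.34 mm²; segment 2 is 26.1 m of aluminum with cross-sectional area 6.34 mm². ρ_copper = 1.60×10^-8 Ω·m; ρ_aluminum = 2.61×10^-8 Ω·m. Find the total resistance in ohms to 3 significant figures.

Segment 1: A = 6.34 mm² = 6.340e-06 m²
R₁ = ρL/A = (1.60×10^-8)(59.6)/(6.340e-06) = 0.1504 Ω
R₂ = (2.61×10^-8)(26.1)/(6.340e-06) = 0.1074 Ω
R = R₁ + R₂ = 0.258 Ω

0.258 Ω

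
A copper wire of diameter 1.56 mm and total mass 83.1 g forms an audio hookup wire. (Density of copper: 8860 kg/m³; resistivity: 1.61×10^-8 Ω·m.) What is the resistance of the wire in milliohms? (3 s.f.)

41.3 mΩ

A = π(d/2)² = π(7.8000e-04 m)² = 1.9113e-06 m²
L = m/(density·A) = 0.0831/(8860×1.9113e-06) = 4.907 m
R = ρL/A = (1.61×10^-8)(4.907)/(1.9113e-06) = 41.3 mΩ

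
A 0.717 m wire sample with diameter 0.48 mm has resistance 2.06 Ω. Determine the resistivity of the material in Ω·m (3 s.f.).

5.20×10^-7 Ω·m

A = π(d/2)² = π(2.4000e-04 m)² = 1.810e-07 m²
ρ = RA/L = (2.06)(1.810e-07)/(0.717) = 5.20×10^-7 Ω·m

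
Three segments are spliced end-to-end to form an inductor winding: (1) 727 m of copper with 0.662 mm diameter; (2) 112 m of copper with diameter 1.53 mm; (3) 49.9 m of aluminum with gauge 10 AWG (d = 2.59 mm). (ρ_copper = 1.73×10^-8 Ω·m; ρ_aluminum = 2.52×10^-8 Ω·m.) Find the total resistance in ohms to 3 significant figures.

37.8 Ω

Seg 1: A = π(d/2)² = π(3.3100e-04 m)² = 3.442e-07 m²
R_1 = (1.73×10^-8)(727)/(3.442e-07) = 36.54 Ω
Seg 2: A = π(d/2)² = π(7.6500e-04 m)² = 1.839e-06 m²
R_2 = (1.73×10^-8)(112)/(1.839e-06) = 1.054 Ω
Seg 3: A = π(2.59/2 mm)² = π(1.2950e-03 m)² = 5.269e-06 m²
R_3 = (2.52×10^-8)(49.9)/(5.269e-06) = 0.2387 Ω
R_total = R_1 + R_2 + R_3 = 37.8 Ω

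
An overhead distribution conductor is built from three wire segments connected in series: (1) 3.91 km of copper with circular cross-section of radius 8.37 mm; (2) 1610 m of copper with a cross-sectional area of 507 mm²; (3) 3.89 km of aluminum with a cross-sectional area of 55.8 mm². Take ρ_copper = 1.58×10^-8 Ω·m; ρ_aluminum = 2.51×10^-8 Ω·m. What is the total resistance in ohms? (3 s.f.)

Seg 1: A = πr² = π(8.3700e-03 m)² = 2.201e-04 m²
R_1 = (1.58×10^-8)(3910)/(2.201e-04) = 0.2807 Ω
Seg 2: A = 507 mm² = 5.070e-04 m²
R_2 = (1.58×10^-8)(1610)/(5.070e-04) = 0.05017 Ω
Seg 3: A = 55.8 mm² = 5.580e-05 m²
R_3 = (2.51×10^-8)(3890)/(5.580e-05) = 1.75 Ω
R_total = R_1 + R_2 + R_3 = 2.08 Ω

2.08 Ω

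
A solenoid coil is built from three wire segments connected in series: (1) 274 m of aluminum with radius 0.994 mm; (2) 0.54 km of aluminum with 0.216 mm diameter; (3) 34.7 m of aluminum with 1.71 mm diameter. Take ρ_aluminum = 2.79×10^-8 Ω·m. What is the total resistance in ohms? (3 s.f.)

Seg 1: A = πr² = π(9.9400e-04 m)² = 3.104e-06 m²
R_1 = (2.79×10^-8)(274)/(3.104e-06) = 2.463 Ω
Seg 2: A = π(d/2)² = π(1.0800e-04 m)² = 3.664e-08 m²
R_2 = (2.79×10^-8)(540)/(3.664e-08) = 411.2 Ω
Seg 3: A = π(d/2)² = π(8.5500e-04 m)² = 2.297e-06 m²
R_3 = (2.79×10^-8)(34.7)/(2.297e-06) = 0.4216 Ω
R_total = R_1 + R_2 + R_3 = 414 Ω

414 Ω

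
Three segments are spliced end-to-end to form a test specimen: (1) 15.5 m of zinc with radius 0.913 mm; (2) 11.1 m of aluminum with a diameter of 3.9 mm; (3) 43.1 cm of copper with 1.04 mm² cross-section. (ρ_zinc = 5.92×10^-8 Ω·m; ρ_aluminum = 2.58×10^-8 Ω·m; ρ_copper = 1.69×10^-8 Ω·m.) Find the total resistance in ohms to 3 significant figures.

Seg 1: A = πr² = π(9.1300e-04 m)² = 2.619e-06 m²
R_1 = (5.92×10^-8)(15.5)/(2.619e-06) = 0.3504 Ω
Seg 2: A = π(d/2)² = π(1.9500e-03 m)² = 1.195e-05 m²
R_2 = (2.58×10^-8)(11.1)/(1.195e-05) = 0.02397 Ω
Seg 3: A = 1.04 mm² = 1.040e-06 m²
R_3 = (1.69×10^-8)(0.431)/(1.040e-06) = 0.007004 Ω
R_total = R_1 + R_2 + R_3 = 0.381 Ω

0.381 Ω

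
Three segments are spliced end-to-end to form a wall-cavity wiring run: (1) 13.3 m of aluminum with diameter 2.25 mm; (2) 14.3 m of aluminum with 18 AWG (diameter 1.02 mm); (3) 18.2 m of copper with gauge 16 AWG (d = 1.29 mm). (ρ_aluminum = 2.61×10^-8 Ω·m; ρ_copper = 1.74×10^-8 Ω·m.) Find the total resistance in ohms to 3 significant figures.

0.786 Ω

Seg 1: A = π(d/2)² = π(1.1250e-03 m)² = 3.976e-06 m²
R_1 = (2.61×10^-8)(13.3)/(3.976e-06) = 0.0873 Ω
Seg 2: A = π(1.02/2 mm)² = π(5.1000e-04 m)² = 8.171e-07 m²
R_2 = (2.61×10^-8)(14.3)/(8.171e-07) = 0.4568 Ω
Seg 3: A = π(1.29/2 mm)² = π(6.4500e-04 m)² = 1.307e-06 m²
R_3 = (1.74×10^-8)(18.2)/(1.307e-06) = 0.2423 Ω
R_total = R_1 + R_2 + R_3 = 0.786 Ω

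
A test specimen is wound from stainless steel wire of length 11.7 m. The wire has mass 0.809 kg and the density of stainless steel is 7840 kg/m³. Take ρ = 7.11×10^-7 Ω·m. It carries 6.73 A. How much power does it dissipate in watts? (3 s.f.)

42.7 W

A = m/(density·L) = 0.809/(7840×11.7) = 8.8196e-06 m²
R = ρL/A = (7.11×10^-7)(11.7)/(8.8196e-06) = 0.9432 Ω
P = I²R = (6.73)² × 0.9432 = 42.7 W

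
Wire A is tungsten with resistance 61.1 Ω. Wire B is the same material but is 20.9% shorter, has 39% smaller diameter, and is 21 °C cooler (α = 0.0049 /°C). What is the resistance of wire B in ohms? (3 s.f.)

R ∝ ρL/d² with ρ ∝ (1+αΔT), so R_B/R_A = (1 − 20.9/100) × (1 − 39/100)⁻² × (1 − 0.0049×21)
= 0.791 × 2.687 × 0.8971 = 1.907
R_B = 1.907 × 61.1 = 117 Ω

117 Ω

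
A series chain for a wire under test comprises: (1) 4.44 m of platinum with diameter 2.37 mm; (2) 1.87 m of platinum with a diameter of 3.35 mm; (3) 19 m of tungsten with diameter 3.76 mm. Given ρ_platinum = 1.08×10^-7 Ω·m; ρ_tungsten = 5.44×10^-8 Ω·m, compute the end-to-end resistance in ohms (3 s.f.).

0.225 Ω

Seg 1: A = π(d/2)² = π(1.1850e-03 m)² = 4.412e-06 m²
R_1 = (1.08×10^-7)(4.44)/(4.412e-06) = 0.1087 Ω
Seg 2: A = π(d/2)² = π(1.6750e-03 m)² = 8.814e-06 m²
R_2 = (1.08×10^-7)(1.87)/(8.814e-06) = 0.02291 Ω
Seg 3: A = π(d/2)² = π(1.8800e-03 m)² = 1.110e-05 m²
R_3 = (5.44×10^-8)(19)/(1.110e-05) = 0.09309 Ω
R_total = R_1 + R_2 + R_3 = 0.225 Ω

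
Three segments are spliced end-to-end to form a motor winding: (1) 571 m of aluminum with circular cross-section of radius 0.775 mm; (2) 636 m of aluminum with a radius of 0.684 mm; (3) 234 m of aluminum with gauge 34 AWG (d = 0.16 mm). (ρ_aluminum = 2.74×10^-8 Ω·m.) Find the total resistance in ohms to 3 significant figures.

Seg 1: A = πr² = π(7.7500e-04 m)² = 1.887e-06 m²
R_1 = (2.74×10^-8)(571)/(1.887e-06) = 8.292 Ω
Seg 2: A = πr² = π(6.8400e-04 m)² = 1.470e-06 m²
R_2 = (2.74×10^-8)(636)/(1.470e-06) = 11.86 Ω
Seg 3: A = π(0.16/2 mm)² = π(8.0000e-05 m)² = 2.011e-08 m²
R_3 = (2.74×10^-8)(234)/(2.011e-08) = 318.9 Ω
R_total = R_1 + R_2 + R_3 = 339 Ω

339 Ω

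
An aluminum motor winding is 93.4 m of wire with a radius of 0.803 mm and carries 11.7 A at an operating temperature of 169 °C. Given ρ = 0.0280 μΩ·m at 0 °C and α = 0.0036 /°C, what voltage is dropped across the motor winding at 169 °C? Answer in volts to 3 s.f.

24.3 V

ρ = 0.0280 μΩ·m = 2.80×10^-8 Ω·m
A = πr² = π(8.0300e-04 m)² = 2.026e-06 m²
R₍0₎ = ρL/A = (2.80×10^-8)(93.4)/(2.026e-06) = 1.291 Ω
R₍169₎ = R₍0₎(1 + αΔT) = 1.291 × (1 + 0.0036×169) = 2.076 Ω
V = IR = 11.7 × 2.076 = 24.3 V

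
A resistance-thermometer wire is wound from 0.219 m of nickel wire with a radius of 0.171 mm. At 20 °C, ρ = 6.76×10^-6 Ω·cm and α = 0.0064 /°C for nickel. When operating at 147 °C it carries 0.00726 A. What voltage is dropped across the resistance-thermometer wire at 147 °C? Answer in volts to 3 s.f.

0.00212 V

ρ = 6.76×10^-6 Ω·cm = 6.76×10^-8 Ω·m
A = πr² = π(1.7100e-04 m)² = 9.186e-08 m²
R₍20₎ = ρL/A = (6.76×10^-8)(0.219)/(9.186e-08) = 0.1612 Ω
R₍147₎ = R₍20₎(1 + αΔT) = 0.1612 × (1 + 0.0064×127) = 0.2921 Ω
V = IR = 0.00726 × 0.2921 = 0.00212 V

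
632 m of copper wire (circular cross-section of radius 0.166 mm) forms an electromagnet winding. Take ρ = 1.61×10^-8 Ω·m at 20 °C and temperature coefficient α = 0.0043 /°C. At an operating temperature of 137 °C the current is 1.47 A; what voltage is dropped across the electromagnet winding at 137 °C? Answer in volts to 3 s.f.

A = πr² = π(1.6600e-04 m)² = 8.657e-08 m²
R₍20₎ = ρL/A = (1.61×10^-8)(632)/(8.657e-08) = 117.5 Ω
R₍137₎ = R₍20₎(1 + αΔT) = 117.5 × (1 + 0.0043×117) = 176.7 Ω
V = IR = 1.47 × 176.7 = 260 V

260 V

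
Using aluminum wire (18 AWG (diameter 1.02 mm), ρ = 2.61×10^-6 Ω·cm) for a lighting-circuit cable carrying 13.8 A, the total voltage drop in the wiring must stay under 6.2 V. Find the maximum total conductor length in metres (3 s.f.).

ρ = 2.61×10^-6 Ω·cm = 2.61×10^-8 Ω·m
A = π(1.02/2 mm)² = π(5.1000e-04 m)² = 8.171e-07 m²
L_max = V_max·A/(1·ρI) = (6.2)(8.171e-07)/(2.61×10^-8×13.8) = 14.1 m

14.1 m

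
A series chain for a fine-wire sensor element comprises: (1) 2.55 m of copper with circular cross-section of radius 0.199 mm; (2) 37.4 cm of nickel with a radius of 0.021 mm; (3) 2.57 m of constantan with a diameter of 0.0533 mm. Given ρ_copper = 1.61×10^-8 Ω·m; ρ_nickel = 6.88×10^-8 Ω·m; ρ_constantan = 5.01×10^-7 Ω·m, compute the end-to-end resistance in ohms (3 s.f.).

Seg 1: A = πr² = π(1.9900e-04 m)² = 1.244e-07 m²
R_1 = (1.61×10^-8)(2.55)/(1.244e-07) = 0.33 Ω
Seg 2: A = πr² = π(2.1000e-05 m)² = 1.385e-09 m²
R_2 = (6.88×10^-8)(0.374)/(1.385e-09) = 18.57 Ω
Seg 3: A = π(d/2)² = π(2.6650e-05 m)² = 2.231e-09 m²
R_3 = (5.01×10^-7)(2.57)/(2.231e-09) = 577.1 Ω
R_total = R_1 + R_2 + R_3 = 596 Ω

596 Ω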